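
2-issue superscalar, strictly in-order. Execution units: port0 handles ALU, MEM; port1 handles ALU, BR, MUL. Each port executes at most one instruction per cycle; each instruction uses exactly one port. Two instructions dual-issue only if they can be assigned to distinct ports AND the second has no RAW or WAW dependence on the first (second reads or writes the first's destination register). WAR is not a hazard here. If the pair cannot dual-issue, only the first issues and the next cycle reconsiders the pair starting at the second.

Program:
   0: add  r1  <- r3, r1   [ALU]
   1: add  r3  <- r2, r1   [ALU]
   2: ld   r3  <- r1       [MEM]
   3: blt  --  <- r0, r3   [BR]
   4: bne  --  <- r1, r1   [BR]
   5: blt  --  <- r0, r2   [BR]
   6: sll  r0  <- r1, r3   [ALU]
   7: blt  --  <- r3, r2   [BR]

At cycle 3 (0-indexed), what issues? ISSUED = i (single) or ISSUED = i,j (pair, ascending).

ISSUED = 3

0. add.ALU @i0  | RAW r1
1. add.ALU @i1  | WAW r3
2. ld.MEM @i2  | RAW r3
3. blt.BR @i3  | no-port BR/BR
4. bne.BR @i4  | no-port BR/BR
5. blt.BR;sll.ALU @i5/i6  | 2-wide
6. blt.BR @i7  | tail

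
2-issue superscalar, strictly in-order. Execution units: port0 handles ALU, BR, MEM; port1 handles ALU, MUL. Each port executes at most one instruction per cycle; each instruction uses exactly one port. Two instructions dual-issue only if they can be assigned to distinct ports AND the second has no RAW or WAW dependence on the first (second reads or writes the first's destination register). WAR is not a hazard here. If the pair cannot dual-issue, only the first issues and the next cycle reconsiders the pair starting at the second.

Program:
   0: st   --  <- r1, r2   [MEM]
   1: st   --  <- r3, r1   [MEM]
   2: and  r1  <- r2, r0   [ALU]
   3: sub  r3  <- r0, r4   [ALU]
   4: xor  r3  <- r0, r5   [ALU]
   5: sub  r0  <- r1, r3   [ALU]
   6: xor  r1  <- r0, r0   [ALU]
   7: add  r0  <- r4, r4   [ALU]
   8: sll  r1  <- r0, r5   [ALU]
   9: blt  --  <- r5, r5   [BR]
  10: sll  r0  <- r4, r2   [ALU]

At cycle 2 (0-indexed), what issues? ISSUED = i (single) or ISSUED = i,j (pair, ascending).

t=0 i0:st ; no-port MEM/MEM
t=1 i1+i2:st+and ; dual
t=2 i3:sub ; WAW r3
t=3 i4:xor ; RAW r3
t=4 i5:sub ; RAW r0
t=5 i6+i7:xor+add ; dual
t=6 i8+i9:sll+blt ; dual
t=7 i10:sll ; tail

ISSUED = 3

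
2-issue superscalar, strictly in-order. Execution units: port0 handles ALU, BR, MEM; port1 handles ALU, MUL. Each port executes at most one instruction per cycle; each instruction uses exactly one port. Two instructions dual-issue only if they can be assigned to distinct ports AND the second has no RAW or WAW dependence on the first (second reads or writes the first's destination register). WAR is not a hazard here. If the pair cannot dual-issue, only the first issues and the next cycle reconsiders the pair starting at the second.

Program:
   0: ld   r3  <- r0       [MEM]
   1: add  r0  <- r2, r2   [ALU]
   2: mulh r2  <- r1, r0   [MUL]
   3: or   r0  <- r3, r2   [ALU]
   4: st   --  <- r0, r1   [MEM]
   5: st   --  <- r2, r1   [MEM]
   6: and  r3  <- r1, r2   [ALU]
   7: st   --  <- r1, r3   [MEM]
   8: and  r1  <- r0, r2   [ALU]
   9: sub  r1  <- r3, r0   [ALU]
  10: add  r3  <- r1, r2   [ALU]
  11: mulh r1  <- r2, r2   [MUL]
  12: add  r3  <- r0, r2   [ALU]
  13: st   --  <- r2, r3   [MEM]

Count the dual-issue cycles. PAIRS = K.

PAIRS = 4

c0: i0+i1 ld add  2-wide
c1: i2 mulh  RAW r2
c2: i3 or  RAW r0
c3: i4 st  no-port MEM/MEM
c4: i5+i6 st and  2-wide
c5: i7+i8 st and  2-wide
c6: i9 sub  RAW r1
c7: i10+i11 add mulh  2-wide
c8: i12 add  RAW r3
c9: i13 st  tail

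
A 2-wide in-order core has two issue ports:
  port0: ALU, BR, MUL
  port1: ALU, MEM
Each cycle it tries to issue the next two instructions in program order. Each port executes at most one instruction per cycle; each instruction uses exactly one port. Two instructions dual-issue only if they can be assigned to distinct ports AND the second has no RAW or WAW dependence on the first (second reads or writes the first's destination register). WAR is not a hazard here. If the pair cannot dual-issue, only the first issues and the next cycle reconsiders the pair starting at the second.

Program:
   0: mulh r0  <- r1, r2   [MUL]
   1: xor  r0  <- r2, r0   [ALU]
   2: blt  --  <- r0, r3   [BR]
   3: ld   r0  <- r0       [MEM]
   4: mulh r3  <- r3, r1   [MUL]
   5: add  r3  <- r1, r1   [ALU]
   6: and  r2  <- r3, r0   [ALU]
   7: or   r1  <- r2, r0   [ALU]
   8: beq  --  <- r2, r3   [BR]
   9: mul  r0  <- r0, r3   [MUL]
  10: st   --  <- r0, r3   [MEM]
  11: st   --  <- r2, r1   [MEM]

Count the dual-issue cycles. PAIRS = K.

c0: i0 mulh  RAW+WAW r0
c1: i1 xor  RAW r0
c2: i2,i3 blt/ld  dual
c3: i4 mulh  WAW r3
c4: i5 add  RAW r3
c5: i6 and  RAW r2
c6: i7,i8 or/beq  dual
c7: i9 mul  RAW r0
c8: i10 st  no-port MEM/MEM
c9: i11 st  tail

PAIRS = 2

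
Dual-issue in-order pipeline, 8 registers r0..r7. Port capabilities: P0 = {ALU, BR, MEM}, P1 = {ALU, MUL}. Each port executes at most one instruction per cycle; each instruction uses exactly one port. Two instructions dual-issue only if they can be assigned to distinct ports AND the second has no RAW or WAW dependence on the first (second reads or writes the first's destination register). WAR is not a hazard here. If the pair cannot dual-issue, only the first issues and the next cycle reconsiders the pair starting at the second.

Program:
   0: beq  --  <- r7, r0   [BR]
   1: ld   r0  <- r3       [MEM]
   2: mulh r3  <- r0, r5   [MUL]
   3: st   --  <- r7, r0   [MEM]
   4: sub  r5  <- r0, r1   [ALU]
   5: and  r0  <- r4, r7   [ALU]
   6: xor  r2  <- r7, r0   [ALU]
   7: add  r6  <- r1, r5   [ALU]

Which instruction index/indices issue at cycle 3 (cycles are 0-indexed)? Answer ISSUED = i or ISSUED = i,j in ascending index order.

ISSUED = 4,5

#0 head=0: beq i0 no-port BR/MEM
#1 head=1: ld i1 RAW r0
#2 head=2: mulh st i2+i3 pair
#3 head=4: sub and i4+i5 pair
#4 head=6: xor add i6+i7 pair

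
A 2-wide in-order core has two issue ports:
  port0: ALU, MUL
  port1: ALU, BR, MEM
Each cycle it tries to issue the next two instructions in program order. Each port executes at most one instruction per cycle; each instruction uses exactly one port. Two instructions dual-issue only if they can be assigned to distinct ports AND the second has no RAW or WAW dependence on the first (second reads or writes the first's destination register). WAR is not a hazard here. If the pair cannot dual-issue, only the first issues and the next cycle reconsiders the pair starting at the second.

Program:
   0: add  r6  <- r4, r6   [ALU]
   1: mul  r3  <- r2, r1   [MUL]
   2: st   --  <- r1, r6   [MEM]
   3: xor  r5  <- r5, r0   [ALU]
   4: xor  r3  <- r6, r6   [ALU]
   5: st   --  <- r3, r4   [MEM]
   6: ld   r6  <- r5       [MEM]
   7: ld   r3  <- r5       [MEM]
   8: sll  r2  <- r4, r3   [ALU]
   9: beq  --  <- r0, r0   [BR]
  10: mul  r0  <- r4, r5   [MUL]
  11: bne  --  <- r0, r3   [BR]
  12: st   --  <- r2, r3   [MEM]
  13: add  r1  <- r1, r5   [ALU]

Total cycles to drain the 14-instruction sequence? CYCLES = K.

CYCLES = 10

c0: i0/i1 add/mul  2-wide
c1: i2/i3 st/xor  2-wide
c2: i4 xor  RAW r3
c3: i5 st  no-port MEM/MEM
c4: i6 ld  no-port MEM/MEM
c5: i7 ld  RAW r3
c6: i8/i9 sll/beq  2-wide
c7: i10 mul  RAW r0
c8: i11 bne  no-port BR/MEM
c9: i12/i13 st/add  2-wide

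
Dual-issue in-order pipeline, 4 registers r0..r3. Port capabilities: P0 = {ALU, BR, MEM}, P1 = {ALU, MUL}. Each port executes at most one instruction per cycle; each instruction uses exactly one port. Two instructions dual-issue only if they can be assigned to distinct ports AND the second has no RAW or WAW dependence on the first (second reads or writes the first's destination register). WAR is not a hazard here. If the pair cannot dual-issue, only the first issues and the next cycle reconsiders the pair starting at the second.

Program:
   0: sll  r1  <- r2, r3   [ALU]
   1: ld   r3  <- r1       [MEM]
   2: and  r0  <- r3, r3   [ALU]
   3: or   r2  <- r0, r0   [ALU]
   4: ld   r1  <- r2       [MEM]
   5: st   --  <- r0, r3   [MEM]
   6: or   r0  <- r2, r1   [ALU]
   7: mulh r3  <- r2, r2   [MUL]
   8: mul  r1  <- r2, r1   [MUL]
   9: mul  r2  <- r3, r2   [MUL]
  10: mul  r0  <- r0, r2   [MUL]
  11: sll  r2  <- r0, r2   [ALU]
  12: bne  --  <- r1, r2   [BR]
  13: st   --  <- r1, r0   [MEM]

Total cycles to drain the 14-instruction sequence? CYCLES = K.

CYCLES = 13

t=0 i0:sll ; RAW r1
t=1 i1:ld ; RAW r3
t=2 i2:and ; RAW r0
t=3 i3:or ; RAW r2
t=4 i4:ld ; no-port MEM/MEM
t=5 i5&i6:st or ; dual
t=6 i7:mulh ; no-port MUL/MUL
t=7 i8:mul ; no-port MUL/MUL
t=8 i9:mul ; no-port MUL/MUL
t=9 i10:mul ; RAW r0
t=10 i11:sll ; RAW r2
t=11 i12:bne ; no-port BR/MEM
t=12 i13:st ; tail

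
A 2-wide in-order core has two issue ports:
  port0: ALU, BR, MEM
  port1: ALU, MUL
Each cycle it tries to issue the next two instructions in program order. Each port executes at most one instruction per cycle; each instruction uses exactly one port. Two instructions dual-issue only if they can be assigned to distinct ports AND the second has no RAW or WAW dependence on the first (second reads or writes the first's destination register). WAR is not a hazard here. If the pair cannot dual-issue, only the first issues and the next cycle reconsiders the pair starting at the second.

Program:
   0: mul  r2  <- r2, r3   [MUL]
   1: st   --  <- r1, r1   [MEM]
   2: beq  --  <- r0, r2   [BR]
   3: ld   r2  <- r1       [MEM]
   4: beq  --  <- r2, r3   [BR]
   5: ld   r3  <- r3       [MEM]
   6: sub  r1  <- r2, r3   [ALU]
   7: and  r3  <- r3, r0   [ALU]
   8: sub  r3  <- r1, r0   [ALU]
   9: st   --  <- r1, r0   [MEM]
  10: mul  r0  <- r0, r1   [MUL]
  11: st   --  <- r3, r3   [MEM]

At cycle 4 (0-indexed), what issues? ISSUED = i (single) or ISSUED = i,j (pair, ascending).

t=0 i0+i1:mul/st ; 2-wide
t=1 i2:beq ; no-port BR/MEM
t=2 i3:ld ; no-port MEM/BR
t=3 i4:beq ; no-port BR/MEM
t=4 i5:ld ; RAW r3
t=5 i6+i7:sub/and ; 2-wide
t=6 i8+i9:sub/st ; 2-wide
t=7 i10+i11:mul/st ; 2-wide

ISSUED = 5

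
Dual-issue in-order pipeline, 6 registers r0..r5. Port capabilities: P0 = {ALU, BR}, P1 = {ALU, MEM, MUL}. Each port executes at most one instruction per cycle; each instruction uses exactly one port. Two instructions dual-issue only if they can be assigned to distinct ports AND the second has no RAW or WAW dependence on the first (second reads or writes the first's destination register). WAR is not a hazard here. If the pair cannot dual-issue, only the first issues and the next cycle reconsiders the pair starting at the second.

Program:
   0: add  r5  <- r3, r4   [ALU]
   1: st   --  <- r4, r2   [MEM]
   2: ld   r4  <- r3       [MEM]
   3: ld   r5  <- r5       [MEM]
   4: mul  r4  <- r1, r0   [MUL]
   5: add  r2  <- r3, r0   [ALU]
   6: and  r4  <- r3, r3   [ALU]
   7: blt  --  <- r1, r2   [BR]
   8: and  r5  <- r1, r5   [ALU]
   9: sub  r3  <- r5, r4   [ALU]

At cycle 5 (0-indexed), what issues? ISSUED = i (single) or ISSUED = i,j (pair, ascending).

t=0 i0&i1:add;st ; pair
t=1 i2:ld ; no-port MEM/MEM
t=2 i3:ld ; no-port MEM/MUL
t=3 i4&i5:mul;add ; pair
t=4 i6&i7:and;blt ; pair
t=5 i8:and ; RAW r5
t=6 i9:sub ; tail

ISSUED = 8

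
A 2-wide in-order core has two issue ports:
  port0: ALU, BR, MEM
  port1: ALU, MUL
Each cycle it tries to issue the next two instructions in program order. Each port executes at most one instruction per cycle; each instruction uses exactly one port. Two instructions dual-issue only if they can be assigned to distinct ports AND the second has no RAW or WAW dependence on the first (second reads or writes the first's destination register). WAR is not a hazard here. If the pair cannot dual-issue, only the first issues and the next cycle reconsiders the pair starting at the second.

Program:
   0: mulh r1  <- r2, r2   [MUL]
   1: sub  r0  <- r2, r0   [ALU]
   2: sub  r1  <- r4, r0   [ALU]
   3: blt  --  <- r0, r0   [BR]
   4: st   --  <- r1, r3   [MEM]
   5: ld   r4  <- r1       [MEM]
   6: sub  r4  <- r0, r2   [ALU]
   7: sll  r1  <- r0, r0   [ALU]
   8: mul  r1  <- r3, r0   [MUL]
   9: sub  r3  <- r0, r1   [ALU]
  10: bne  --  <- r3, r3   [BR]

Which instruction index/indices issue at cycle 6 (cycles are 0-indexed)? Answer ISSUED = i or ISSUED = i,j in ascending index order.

#0 head=0: mulh.MUL+sub.ALU i0/i1 pair
#1 head=2: sub.ALU+blt.BR i2/i3 pair
#2 head=4: st.MEM i4 no-port MEM/MEM
#3 head=5: ld.MEM i5 WAW r4
#4 head=6: sub.ALU+sll.ALU i6/i7 pair
#5 head=8: mul.MUL i8 RAW r1
#6 head=9: sub.ALU i9 RAW r3
#7 head=10: bne.BR i10 tail

ISSUED = 9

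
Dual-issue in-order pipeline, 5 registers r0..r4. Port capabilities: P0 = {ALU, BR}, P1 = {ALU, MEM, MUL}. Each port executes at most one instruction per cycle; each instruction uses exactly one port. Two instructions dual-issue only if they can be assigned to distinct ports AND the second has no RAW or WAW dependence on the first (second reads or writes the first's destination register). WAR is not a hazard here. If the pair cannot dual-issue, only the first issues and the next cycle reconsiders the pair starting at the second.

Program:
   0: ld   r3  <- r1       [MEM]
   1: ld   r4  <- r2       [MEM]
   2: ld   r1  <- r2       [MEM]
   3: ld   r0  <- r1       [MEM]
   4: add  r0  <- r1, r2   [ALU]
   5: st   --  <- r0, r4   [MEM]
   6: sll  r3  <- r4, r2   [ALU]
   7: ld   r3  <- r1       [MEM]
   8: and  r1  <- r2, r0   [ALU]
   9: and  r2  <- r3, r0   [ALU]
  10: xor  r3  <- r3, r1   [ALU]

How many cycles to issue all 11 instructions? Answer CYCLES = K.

CYCLES = 8

c0: i0 ld  no-port MEM/MEM
c1: i1 ld  no-port MEM/MEM
c2: i2 ld  no-port MEM/MEM
c3: i3 ld  WAW r0
c4: i4 add  RAW r0
c5: i5/i6 st;sll  dual
c6: i7/i8 ld;and  dual
c7: i9/i10 and;xor  dual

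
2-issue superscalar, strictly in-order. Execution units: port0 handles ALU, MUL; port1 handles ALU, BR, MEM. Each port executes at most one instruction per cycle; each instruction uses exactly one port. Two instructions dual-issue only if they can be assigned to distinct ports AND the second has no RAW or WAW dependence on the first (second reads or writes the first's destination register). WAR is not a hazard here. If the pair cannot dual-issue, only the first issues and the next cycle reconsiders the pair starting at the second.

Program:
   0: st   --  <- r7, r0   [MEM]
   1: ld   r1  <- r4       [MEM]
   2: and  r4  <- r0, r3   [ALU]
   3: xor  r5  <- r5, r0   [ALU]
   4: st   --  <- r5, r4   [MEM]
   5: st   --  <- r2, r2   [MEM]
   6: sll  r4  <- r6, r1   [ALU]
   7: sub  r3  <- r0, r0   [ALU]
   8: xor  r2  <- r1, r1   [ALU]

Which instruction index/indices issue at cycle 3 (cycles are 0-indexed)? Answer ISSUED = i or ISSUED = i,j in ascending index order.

ISSUED = 4

[0] i0  st.MEM  -- no-port MEM/MEM
[1] i1/i2  ld.MEM+and.ALU  -- 2-wide
[2] i3  xor.ALU  -- RAW r5
[3] i4  st.MEM  -- no-port MEM/MEM
[4] i5/i6  st.MEM+sll.ALU  -- 2-wide
[5] i7/i8  sub.ALU+xor.ALU  -- 2-wide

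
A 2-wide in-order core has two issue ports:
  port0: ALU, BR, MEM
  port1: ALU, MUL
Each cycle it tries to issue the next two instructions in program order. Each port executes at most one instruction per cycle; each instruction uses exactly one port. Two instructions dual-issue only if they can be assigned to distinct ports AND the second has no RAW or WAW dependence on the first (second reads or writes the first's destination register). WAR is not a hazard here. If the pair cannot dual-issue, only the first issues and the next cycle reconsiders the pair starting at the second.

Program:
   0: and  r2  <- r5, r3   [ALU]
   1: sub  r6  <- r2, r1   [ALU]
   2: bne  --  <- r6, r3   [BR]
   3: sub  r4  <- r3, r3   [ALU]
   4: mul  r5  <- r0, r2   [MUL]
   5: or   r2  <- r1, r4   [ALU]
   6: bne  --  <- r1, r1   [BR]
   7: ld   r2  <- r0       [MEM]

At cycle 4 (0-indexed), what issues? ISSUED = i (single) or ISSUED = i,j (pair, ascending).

ISSUED = 6

  cy0 -> i0 (and) RAW r2
  cy1 -> i1 (sub) RAW r6
  cy2 -> i2&i3 (bne+sub) dual
  cy3 -> i4&i5 (mul+or) dual
  cy4 -> i6 (bne) no-port BR/MEM
  cy5 -> i7 (ld) tail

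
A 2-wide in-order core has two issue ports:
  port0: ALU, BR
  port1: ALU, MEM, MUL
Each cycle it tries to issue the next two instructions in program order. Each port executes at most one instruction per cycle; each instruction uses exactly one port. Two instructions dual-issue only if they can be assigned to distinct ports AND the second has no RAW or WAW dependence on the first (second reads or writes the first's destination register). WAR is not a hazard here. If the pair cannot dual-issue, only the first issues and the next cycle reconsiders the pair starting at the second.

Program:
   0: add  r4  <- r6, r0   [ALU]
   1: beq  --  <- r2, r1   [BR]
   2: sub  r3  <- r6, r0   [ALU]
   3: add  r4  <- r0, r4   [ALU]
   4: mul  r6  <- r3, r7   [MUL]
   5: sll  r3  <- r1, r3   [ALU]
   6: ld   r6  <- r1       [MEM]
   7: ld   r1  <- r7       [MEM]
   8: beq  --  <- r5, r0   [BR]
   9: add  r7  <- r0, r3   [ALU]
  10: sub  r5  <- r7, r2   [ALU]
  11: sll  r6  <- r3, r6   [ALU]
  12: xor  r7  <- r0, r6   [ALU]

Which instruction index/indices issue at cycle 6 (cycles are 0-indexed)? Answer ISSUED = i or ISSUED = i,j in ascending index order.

t=0 i0/i1:add+beq ; pair
t=1 i2/i3:sub+add ; pair
t=2 i4/i5:mul+sll ; pair
t=3 i6:ld ; no-port MEM/MEM
t=4 i7/i8:ld+beq ; pair
t=5 i9:add ; RAW r7
t=6 i10/i11:sub+sll ; pair
t=7 i12:xor ; tail

ISSUED = 10,11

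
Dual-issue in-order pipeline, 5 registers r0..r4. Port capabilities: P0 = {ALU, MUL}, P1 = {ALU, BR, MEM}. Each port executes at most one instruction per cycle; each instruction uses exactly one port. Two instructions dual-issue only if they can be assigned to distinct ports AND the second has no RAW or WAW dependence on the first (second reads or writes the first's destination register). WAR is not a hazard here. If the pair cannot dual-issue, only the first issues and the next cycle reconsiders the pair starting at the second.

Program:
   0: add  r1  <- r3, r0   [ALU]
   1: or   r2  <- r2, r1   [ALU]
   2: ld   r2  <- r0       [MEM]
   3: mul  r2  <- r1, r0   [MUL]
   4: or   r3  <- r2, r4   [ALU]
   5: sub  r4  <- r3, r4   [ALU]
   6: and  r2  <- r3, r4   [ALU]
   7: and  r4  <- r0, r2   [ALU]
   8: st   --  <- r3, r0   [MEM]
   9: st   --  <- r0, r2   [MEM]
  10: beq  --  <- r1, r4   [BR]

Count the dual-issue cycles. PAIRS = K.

PAIRS = 1

c0: i0 add  RAW r1
c1: i1 or  WAW r2
c2: i2 ld  WAW r2
c3: i3 mul  RAW r2
c4: i4 or  RAW r3
c5: i5 sub  RAW r4
c6: i6 and  RAW r2
c7: i7&i8 and+st  2-wide
c8: i9 st  no-port MEM/BR
c9: i10 beq  tail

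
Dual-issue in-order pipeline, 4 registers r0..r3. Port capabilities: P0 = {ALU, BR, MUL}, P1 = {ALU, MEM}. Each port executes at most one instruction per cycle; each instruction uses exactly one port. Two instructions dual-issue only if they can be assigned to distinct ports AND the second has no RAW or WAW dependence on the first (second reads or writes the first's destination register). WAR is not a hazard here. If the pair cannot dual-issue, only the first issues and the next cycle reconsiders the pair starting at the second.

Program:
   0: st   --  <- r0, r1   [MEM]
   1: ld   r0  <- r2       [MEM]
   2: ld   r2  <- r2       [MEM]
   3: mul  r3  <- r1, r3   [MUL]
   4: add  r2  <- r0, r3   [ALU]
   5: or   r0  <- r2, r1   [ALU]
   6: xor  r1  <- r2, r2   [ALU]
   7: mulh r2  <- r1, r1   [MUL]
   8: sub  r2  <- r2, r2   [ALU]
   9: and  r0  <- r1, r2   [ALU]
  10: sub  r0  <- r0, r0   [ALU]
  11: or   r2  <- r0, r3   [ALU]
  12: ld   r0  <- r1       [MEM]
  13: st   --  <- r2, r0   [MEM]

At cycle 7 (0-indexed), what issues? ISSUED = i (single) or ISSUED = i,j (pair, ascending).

ISSUED = 9

#0 head=0: st.MEM i0 no-port MEM/MEM
#1 head=1: ld.MEM i1 no-port MEM/MEM
#2 head=2: ld.MEM/mul.MUL i2&i3 2-wide
#3 head=4: add.ALU i4 RAW r2
#4 head=5: or.ALU/xor.ALU i5&i6 2-wide
#5 head=7: mulh.MUL i7 RAW+WAW r2
#6 head=8: sub.ALU i8 RAW r2
#7 head=9: and.ALU i9 RAW+WAW r0
#8 head=10: sub.ALU i10 RAW r0
#9 head=11: or.ALU/ld.MEM i11&i12 2-wide
#10 head=13: st.MEM i13 tail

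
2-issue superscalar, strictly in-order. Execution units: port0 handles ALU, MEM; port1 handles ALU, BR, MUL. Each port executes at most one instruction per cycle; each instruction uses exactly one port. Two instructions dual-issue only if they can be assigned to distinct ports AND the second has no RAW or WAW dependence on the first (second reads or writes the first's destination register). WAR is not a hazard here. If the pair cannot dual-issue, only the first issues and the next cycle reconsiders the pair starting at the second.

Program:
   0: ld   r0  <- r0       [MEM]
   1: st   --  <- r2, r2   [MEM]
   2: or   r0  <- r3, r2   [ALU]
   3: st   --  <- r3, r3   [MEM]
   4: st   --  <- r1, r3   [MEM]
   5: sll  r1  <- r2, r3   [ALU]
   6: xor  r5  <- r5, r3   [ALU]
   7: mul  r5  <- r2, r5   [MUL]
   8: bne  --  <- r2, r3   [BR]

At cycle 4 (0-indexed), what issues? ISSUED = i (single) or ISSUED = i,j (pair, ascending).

t=0 i0:ld.MEM ; no-port MEM/MEM
t=1 i1/i2:st.MEM or.ALU ; 2-wide
t=2 i3:st.MEM ; no-port MEM/MEM
t=3 i4/i5:st.MEM sll.ALU ; 2-wide
t=4 i6:xor.ALU ; RAW+WAW r5
t=5 i7:mul.MUL ; no-port MUL/BR
t=6 i8:bne.BR ; tail

ISSUED = 6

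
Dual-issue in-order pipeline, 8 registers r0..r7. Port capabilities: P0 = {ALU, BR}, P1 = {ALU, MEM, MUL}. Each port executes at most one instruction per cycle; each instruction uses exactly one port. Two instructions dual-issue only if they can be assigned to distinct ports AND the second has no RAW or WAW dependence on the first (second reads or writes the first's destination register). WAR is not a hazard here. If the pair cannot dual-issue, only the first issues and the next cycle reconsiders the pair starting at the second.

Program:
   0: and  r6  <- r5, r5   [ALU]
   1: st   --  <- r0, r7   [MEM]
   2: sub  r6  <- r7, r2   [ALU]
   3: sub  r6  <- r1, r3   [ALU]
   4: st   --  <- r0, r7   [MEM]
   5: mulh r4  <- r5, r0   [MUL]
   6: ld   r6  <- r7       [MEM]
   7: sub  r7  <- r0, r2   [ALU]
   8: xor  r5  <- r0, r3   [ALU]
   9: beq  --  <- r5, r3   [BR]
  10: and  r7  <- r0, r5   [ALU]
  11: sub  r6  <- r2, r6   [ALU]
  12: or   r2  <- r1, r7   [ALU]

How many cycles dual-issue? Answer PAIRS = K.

PAIRS = 5

#0 head=0: and st i0+i1 pair
#1 head=2: sub i2 WAW r6
#2 head=3: sub st i3+i4 pair
#3 head=5: mulh i5 no-port MUL/MEM
#4 head=6: ld sub i6+i7 pair
#5 head=8: xor i8 RAW r5
#6 head=9: beq and i9+i10 pair
#7 head=11: sub or i11+i12 pair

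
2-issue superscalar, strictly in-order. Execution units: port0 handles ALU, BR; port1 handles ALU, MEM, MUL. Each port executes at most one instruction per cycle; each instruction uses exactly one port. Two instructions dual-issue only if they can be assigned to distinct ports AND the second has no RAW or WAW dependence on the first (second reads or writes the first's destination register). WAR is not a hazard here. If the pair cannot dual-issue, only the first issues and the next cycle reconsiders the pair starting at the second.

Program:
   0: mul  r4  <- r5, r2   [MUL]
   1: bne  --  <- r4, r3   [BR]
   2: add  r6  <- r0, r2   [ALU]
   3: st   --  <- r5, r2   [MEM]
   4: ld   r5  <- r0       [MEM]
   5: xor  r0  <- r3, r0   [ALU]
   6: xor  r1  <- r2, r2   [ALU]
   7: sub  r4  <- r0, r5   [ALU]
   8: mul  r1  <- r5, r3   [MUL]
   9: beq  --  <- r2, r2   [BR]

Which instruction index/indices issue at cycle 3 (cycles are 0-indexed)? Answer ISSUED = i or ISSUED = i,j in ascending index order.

t=0 i0:mul ; RAW r4
t=1 i1,i2:bne add ; pair
t=2 i3:st ; no-port MEM/MEM
t=3 i4,i5:ld xor ; pair
t=4 i6,i7:xor sub ; pair
t=5 i8,i9:mul beq ; pair

ISSUED = 4,5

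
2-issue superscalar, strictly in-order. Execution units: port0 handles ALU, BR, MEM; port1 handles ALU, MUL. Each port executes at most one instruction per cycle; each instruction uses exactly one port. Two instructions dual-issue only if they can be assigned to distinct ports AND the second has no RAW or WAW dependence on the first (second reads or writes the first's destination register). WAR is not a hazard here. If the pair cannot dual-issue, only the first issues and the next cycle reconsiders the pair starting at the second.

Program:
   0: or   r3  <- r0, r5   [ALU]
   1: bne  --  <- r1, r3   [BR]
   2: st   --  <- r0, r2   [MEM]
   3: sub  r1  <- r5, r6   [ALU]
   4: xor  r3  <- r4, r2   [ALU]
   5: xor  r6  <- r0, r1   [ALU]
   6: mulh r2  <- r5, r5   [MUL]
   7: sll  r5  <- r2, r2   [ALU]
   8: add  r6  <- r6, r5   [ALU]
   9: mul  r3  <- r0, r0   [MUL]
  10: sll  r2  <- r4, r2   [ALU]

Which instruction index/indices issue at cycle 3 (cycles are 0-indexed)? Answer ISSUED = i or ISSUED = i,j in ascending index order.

[0] i0  or.ALU  -- RAW r3
[1] i1  bne.BR  -- no-port BR/MEM
[2] i2&i3  st.MEM+sub.ALU  -- dual
[3] i4&i5  xor.ALU+xor.ALU  -- dual
[4] i6  mulh.MUL  -- RAW r2
[5] i7  sll.ALU  -- RAW r5
[6] i8&i9  add.ALU+mul.MUL  -- dual
[7] i10  sll.ALU  -- tail

ISSUED = 4,5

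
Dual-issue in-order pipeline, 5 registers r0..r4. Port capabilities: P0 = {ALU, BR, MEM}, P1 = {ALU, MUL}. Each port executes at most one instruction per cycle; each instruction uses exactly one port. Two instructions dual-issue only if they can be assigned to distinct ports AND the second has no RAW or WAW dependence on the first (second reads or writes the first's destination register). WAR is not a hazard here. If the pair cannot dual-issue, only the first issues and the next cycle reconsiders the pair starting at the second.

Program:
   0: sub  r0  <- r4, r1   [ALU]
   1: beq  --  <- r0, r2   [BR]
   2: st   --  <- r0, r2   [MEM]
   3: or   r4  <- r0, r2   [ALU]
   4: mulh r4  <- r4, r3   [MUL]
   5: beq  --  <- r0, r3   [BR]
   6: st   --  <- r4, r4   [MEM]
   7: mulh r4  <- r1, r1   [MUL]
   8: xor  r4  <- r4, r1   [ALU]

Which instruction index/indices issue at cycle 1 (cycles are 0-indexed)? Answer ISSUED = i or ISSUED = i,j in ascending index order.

ISSUED = 1

0. sub @i0  | RAW r0
1. beq @i1  | no-port BR/MEM
2. st or @i2/i3  | pair
3. mulh beq @i4/i5  | pair
4. st mulh @i6/i7  | pair
5. xor @i8  | tail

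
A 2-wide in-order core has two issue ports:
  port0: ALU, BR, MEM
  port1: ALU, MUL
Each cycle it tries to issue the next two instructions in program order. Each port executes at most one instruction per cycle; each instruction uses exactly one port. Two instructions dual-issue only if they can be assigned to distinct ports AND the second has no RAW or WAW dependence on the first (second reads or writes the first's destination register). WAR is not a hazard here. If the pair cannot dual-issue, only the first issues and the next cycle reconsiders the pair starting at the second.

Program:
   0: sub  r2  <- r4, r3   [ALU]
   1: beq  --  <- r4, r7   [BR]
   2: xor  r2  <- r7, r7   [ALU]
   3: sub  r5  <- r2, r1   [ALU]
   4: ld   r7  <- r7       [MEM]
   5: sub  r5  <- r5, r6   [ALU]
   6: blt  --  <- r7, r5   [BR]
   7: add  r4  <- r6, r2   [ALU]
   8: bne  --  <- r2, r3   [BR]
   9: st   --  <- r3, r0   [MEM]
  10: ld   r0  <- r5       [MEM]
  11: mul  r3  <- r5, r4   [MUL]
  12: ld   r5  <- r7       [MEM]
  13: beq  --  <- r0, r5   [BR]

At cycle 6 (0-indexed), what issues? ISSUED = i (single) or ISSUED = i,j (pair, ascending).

ISSUED = 9

t=0 i0+i1:sub.ALU;beq.BR ; 2-wide
t=1 i2:xor.ALU ; RAW r2
t=2 i3+i4:sub.ALU;ld.MEM ; 2-wide
t=3 i5:sub.ALU ; RAW r5
t=4 i6+i7:blt.BR;add.ALU ; 2-wide
t=5 i8:bne.BR ; no-port BR/MEM
t=6 i9:st.MEM ; no-port MEM/MEM
t=7 i10+i11:ld.MEM;mul.MUL ; 2-wide
t=8 i12:ld.MEM ; no-port MEM/BR
t=9 i13:beq.BR ; tail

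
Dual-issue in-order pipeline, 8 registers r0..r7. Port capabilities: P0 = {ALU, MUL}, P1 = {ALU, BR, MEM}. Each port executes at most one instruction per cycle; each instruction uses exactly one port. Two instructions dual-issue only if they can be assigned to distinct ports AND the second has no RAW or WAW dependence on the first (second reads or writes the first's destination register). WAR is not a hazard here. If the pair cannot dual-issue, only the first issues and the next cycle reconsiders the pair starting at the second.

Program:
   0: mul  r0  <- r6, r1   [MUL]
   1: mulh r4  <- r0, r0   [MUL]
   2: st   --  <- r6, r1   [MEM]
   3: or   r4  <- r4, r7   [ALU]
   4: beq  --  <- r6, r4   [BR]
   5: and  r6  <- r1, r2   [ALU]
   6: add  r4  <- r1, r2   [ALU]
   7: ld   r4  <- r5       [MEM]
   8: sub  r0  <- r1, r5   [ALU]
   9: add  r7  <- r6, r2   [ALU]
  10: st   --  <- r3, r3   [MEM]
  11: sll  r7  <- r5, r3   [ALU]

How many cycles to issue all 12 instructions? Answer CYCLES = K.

  cy0 -> i0 (mul.MUL) no-port MUL/MUL
  cy1 -> i1/i2 (mulh.MUL+st.MEM) dual
  cy2 -> i3 (or.ALU) RAW r4
  cy3 -> i4/i5 (beq.BR+and.ALU) dual
  cy4 -> i6 (add.ALU) WAW r4
  cy5 -> i7/i8 (ld.MEM+sub.ALU) dual
  cy6 -> i9/i10 (add.ALU+st.MEM) dual
  cy7 -> i11 (sll.ALU) tail

CYCLES = 8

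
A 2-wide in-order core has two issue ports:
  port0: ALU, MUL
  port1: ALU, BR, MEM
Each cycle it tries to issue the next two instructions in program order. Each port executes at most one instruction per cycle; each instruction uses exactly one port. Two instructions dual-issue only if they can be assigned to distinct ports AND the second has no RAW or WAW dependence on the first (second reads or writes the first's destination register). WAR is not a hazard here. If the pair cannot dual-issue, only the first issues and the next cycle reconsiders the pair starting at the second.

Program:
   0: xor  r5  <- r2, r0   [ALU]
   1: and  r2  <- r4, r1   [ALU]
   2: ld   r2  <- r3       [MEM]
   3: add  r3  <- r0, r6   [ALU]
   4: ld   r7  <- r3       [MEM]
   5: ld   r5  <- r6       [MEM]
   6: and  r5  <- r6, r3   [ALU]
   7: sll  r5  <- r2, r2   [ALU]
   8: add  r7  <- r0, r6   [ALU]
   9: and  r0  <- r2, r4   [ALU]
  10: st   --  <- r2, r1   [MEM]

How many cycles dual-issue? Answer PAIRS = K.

t=0 i0&i1:xor.ALU+and.ALU ; dual
t=1 i2&i3:ld.MEM+add.ALU ; dual
t=2 i4:ld.MEM ; no-port MEM/MEM
t=3 i5:ld.MEM ; WAW r5
t=4 i6:and.ALU ; WAW r5
t=5 i7&i8:sll.ALU+add.ALU ; dual
t=6 i9&i10:and.ALU+st.MEM ; dual

PAIRS = 4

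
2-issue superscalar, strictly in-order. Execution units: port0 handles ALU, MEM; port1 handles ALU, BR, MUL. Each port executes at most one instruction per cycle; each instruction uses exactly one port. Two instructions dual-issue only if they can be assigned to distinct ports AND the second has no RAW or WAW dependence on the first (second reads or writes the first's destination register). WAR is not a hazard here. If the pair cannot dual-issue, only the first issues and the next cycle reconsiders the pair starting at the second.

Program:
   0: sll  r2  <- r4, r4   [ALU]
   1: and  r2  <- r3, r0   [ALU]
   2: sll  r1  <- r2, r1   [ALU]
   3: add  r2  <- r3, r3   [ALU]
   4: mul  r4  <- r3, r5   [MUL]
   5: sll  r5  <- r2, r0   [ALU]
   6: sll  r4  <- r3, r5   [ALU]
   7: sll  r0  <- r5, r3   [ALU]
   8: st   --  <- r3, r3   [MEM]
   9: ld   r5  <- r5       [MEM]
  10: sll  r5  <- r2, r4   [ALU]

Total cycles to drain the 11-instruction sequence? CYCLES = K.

0. sll.ALU @i0  | WAW r2
1. and.ALU @i1  | RAW r2
2. sll.ALU/add.ALU @i2+i3  | 2-wide
3. mul.MUL/sll.ALU @i4+i5  | 2-wide
4. sll.ALU/sll.ALU @i6+i7  | 2-wide
5. st.MEM @i8  | no-port MEM/MEM
6. ld.MEM @i9  | WAW r5
7. sll.ALU @i10  | tail

CYCLES = 8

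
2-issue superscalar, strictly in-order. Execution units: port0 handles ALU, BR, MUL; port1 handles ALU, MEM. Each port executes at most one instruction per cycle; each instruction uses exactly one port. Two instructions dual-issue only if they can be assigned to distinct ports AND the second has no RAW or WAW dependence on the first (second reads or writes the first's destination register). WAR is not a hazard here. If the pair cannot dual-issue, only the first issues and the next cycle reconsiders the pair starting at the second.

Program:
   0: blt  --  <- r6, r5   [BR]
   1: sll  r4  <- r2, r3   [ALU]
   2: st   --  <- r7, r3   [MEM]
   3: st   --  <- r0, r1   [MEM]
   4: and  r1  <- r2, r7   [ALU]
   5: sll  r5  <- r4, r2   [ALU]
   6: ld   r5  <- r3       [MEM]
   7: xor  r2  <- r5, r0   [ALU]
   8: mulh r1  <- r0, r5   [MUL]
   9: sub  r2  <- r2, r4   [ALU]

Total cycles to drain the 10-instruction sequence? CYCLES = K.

CYCLES = 7

c0: i0/i1 blt;sll  2-wide
c1: i2 st  no-port MEM/MEM
c2: i3/i4 st;and  2-wide
c3: i5 sll  WAW r5
c4: i6 ld  RAW r5
c5: i7/i8 xor;mulh  2-wide
c6: i9 sub  tail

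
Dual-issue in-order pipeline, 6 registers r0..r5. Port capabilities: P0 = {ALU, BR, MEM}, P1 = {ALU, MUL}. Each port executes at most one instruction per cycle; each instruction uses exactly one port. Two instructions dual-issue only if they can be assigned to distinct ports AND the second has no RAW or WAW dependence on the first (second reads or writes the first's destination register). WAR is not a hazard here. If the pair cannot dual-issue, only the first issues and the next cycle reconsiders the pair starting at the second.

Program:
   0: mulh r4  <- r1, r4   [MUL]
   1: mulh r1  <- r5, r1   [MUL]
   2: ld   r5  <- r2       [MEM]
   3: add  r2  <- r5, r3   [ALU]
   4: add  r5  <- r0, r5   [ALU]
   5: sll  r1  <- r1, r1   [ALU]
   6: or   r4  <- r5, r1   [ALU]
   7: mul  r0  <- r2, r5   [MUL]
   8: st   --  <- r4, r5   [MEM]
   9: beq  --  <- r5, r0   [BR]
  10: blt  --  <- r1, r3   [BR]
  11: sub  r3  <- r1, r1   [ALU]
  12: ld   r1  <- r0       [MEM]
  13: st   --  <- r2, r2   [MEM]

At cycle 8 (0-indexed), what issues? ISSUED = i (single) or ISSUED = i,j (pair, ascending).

ISSUED = 12

t=0 i0:mulh.MUL ; no-port MUL/MUL
t=1 i1+i2:mulh.MUL;ld.MEM ; dual
t=2 i3+i4:add.ALU;add.ALU ; dual
t=3 i5:sll.ALU ; RAW r1
t=4 i6+i7:or.ALU;mul.MUL ; dual
t=5 i8:st.MEM ; no-port MEM/BR
t=6 i9:beq.BR ; no-port BR/BR
t=7 i10+i11:blt.BR;sub.ALU ; dual
t=8 i12:ld.MEM ; no-port MEM/MEM
t=9 i13:st.MEM ; tail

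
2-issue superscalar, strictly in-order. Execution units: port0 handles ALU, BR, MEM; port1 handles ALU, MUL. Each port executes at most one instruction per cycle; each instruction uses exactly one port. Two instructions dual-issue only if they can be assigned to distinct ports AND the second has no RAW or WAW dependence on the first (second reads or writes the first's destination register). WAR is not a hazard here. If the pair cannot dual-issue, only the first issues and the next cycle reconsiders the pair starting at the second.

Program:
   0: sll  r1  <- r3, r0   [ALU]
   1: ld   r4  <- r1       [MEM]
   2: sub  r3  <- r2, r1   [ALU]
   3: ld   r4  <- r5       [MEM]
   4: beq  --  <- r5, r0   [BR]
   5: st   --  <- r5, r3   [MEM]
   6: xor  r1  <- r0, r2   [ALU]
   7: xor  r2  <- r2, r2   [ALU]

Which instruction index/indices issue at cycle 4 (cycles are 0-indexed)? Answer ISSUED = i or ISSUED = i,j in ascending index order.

  cy0 -> i0 (sll) RAW r1
  cy1 -> i1/i2 (ld;sub) pair
  cy2 -> i3 (ld) no-port MEM/BR
  cy3 -> i4 (beq) no-port BR/MEM
  cy4 -> i5/i6 (st;xor) pair
  cy5 -> i7 (xor) tail

ISSUED = 5,6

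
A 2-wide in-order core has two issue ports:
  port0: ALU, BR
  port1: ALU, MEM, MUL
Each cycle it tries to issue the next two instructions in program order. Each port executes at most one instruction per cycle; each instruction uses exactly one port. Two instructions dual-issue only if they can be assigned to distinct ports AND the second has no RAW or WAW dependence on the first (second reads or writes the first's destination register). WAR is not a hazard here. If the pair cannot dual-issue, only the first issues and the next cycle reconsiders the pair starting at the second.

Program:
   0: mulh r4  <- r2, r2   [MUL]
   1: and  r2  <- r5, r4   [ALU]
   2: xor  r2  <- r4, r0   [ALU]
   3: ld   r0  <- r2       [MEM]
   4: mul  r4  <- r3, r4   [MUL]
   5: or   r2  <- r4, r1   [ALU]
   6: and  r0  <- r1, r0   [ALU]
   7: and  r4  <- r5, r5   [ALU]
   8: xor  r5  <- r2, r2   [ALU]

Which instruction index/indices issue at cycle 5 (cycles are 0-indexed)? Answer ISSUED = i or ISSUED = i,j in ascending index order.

0. mulh.MUL @i0  | RAW r4
1. and.ALU @i1  | WAW r2
2. xor.ALU @i2  | RAW r2
3. ld.MEM @i3  | no-port MEM/MUL
4. mul.MUL @i4  | RAW r4
5. or.ALU and.ALU @i5+i6  | 2-wide
6. and.ALU xor.ALU @i7+i8  | 2-wide

ISSUED = 5,6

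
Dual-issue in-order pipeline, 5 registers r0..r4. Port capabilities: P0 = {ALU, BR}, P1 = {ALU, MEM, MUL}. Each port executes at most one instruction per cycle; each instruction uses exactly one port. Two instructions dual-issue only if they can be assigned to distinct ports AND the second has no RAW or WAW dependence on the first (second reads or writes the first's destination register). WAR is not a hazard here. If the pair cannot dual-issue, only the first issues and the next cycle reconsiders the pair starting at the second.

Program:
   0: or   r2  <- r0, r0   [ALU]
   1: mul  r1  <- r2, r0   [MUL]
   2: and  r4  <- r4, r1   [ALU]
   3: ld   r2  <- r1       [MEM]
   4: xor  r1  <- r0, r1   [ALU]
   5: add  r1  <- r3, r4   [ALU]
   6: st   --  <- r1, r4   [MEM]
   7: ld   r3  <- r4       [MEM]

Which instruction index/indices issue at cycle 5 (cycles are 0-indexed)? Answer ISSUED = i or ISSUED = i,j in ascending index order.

ISSUED = 6

#0 head=0: or i0 RAW r2
#1 head=1: mul i1 RAW r1
#2 head=2: and/ld i2+i3 2-wide
#3 head=4: xor i4 WAW r1
#4 head=5: add i5 RAW r1
#5 head=6: st i6 no-port MEM/MEM
#6 head=7: ld i7 tail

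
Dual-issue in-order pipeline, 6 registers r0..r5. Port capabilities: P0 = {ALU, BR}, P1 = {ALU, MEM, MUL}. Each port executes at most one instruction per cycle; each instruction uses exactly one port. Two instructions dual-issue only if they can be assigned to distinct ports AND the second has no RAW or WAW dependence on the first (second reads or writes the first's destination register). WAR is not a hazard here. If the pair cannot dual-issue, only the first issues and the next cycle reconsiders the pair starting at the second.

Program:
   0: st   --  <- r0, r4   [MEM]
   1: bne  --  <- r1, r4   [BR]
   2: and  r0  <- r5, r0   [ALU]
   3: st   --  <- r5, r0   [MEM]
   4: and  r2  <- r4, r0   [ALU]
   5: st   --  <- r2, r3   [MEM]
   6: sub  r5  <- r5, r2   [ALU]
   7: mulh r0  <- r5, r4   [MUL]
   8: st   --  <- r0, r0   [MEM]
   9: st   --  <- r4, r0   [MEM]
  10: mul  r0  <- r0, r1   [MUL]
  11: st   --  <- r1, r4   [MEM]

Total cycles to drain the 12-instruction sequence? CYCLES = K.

CYCLES = 9

  cy0 -> i0,i1 (st.MEM bne.BR) dual
  cy1 -> i2 (and.ALU) RAW r0
  cy2 -> i3,i4 (st.MEM and.ALU) dual
  cy3 -> i5,i6 (st.MEM sub.ALU) dual
  cy4 -> i7 (mulh.MUL) no-port MUL/MEM
  cy5 -> i8 (st.MEM) no-port MEM/MEM
  cy6 -> i9 (st.MEM) no-port MEM/MUL
  cy7 -> i10 (mul.MUL) no-port MUL/MEM
  cy8 -> i11 (st.MEM) tail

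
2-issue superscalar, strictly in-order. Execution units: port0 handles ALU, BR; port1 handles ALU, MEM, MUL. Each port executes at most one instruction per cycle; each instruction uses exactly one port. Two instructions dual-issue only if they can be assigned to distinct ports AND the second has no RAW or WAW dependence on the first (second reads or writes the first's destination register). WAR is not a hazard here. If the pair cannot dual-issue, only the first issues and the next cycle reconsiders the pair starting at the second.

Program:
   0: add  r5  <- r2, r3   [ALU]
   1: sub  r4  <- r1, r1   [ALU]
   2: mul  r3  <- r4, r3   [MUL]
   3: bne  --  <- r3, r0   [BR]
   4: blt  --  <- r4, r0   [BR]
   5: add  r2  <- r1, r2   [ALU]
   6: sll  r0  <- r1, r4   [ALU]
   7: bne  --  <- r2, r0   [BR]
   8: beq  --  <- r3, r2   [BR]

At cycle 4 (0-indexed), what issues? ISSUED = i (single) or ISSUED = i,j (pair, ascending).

ISSUED = 6

[0] i0&i1  add sub  -- dual
[1] i2  mul  -- RAW r3
[2] i3  bne  -- no-port BR/BR
[3] i4&i5  blt add  -- dual
[4] i6  sll  -- RAW r0
[5] i7  bne  -- no-port BR/BR
[6] i8  beq  -- tail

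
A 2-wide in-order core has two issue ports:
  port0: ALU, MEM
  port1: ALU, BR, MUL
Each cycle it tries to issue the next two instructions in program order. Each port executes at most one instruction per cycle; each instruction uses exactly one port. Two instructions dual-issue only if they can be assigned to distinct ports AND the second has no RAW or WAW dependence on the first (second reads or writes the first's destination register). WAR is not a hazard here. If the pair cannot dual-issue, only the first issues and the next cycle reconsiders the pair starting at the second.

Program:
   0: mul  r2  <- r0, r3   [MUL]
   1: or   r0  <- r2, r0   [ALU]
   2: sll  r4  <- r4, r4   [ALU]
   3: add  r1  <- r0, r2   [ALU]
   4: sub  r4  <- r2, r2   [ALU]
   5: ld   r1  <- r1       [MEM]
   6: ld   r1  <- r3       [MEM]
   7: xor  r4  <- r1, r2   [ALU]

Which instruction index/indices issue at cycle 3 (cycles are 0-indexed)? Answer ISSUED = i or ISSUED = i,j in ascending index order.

0. mul @i0  | RAW r2
1. or;sll @i1&i2  | 2-wide
2. add;sub @i3&i4  | 2-wide
3. ld @i5  | no-port MEM/MEM
4. ld @i6  | RAW r1
5. xor @i7  | tail

ISSUED = 5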